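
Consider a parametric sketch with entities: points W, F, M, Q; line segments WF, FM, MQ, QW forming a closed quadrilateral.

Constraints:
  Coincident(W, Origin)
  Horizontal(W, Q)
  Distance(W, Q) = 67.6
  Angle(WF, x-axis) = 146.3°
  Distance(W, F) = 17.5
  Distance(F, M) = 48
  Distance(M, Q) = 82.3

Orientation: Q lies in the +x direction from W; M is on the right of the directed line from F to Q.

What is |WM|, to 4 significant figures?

37.89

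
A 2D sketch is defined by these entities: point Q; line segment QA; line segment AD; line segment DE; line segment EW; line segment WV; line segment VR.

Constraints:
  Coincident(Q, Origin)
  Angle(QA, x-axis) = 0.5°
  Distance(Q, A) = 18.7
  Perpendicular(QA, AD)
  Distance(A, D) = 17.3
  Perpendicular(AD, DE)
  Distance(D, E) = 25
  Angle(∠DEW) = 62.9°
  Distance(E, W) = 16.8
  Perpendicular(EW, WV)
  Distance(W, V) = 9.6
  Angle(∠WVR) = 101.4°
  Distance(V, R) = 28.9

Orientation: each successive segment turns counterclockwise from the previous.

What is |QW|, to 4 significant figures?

2.707

The perpendicularity gives DE at right angles to AD, so DE runs at -179.5°; with |DE| = 25.0, E = (-6.451, 17.24). ∠DEW = 62.9° gives EW at -62.40° from the x-axis; with |EW| = 16.8, W = (1.333, 2.356). Then |QW| = |W − Q| = 2.707.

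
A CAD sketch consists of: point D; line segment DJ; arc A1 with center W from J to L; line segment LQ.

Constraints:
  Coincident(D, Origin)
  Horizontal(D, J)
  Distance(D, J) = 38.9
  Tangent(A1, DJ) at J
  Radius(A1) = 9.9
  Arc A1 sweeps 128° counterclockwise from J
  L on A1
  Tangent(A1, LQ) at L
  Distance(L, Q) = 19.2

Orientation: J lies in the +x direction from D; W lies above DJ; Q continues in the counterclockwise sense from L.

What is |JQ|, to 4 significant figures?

31.38

D is at the origin; D and J share the same y with |DJ| = 38.9 and J on the +x side, so J = (38.90, 0.000). The tangent condition forces WJ to be normal to DJ, so W = J + (0, 9.9) = (38.90, 9.900). On A1, J sits at bearing -90° from W; a 128° counterclockwise sweep puts L at bearing 38°, so L = W + 9.9·(cos 38°, sin 38°) = (46.70, 16.00). A1 meets LQ tangentially, so WL is at right angles to LQ, so LQ runs along (−sin 38°, cos 38°); with |LQ| = 19.2, Q = (34.88, 31.12). Then |JQ| = |Q − J| = 31.38.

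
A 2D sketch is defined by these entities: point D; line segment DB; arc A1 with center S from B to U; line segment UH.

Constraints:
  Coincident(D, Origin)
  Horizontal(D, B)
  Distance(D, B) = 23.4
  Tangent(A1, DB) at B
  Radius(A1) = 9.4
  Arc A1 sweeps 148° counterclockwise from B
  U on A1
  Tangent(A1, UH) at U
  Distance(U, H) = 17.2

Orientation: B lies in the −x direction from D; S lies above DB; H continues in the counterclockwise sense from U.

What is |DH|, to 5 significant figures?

42.319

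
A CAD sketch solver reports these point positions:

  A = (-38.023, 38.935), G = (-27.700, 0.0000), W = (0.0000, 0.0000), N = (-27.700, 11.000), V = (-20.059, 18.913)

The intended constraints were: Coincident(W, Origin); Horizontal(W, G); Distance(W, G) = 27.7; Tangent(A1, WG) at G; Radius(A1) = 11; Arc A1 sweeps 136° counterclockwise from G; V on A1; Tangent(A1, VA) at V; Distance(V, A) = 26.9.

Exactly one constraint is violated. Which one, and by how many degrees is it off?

Tangent(A1, VA) at V — off by 4.10°.

W = (0.00, 0.00) ✓; W.y = 0.00, G.y = 0.00 ✓; |WG| = 27.70 ✓; ∠(NG, GW) = 90.00° ✓; |NG| = 11.00 ✓; bearing(N→V) − bearing(N→G) = 136.0° ✓; |NV| = 11.00 ✓; ∠(NV, VA) = 94.10° ✗; |VA| = 26.90 ✓.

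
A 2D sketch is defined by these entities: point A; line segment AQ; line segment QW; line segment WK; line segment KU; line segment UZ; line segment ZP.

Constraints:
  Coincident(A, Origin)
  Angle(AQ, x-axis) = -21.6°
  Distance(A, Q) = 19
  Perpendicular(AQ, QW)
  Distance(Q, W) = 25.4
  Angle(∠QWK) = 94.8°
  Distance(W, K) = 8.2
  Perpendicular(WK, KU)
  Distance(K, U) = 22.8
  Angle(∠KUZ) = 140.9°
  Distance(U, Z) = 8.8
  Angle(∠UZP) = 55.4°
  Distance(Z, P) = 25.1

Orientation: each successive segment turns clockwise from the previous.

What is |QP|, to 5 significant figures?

19.903

A is at the origin; AQ runs at -21.6° with length 19.0, so Q = (17.666, -6.9944). AQ is perpendicular to QW, so QW runs at -111.60°; with |QW| = 25.4, W = (8.3154, -30.611). ∠QWK = 94.8° gives WK at 163.20° from the x-axis; with |WK| = 8.2, K = (0.46537, -28.241). The perpendicularity gives KU at right angles to WK, so KU runs at 73.200°; with |KU| = 22.8, U = (7.0553, -6.4137). ∠KUZ = 140.9° gives UZ at 34.100° from the x-axis; with |UZ| = 8.8, Z = (14.342, -1.4801). ∠UZP = 55.4° gives ZP at -90.500° from the x-axis; with |ZP| = 25.1, P = (14.123, -26.579). Then |QP| = |P − Q| = 19.903.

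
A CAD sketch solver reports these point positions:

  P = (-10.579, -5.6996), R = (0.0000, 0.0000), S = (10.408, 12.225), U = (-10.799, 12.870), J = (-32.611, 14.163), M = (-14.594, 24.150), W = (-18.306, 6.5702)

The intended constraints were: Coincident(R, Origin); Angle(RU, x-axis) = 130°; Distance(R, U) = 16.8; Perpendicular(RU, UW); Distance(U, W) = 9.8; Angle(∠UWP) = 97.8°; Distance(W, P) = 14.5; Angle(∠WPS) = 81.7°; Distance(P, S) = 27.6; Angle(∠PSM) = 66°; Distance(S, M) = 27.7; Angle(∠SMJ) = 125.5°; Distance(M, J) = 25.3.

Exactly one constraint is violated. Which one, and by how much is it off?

Distance(M, J) = 25.3 — off by 4.70.

R = (0.00, 0.00) ✓; RU at 130.0° ✓; |RU| = 16.80 ✓; ∠(RU, UW) = 90.00° ✓; |UW| = 9.800 ✓; ∠UWP = 97.80° ✓; |WP| = 14.50 ✓; ∠WPS = 81.70° ✓; |PS| = 27.60 ✓; ∠PSM = 66.00° ✓; |SM| = 27.70 ✓; ∠SMJ = 125.5° ✓; |MJ| = 20.60 ✗.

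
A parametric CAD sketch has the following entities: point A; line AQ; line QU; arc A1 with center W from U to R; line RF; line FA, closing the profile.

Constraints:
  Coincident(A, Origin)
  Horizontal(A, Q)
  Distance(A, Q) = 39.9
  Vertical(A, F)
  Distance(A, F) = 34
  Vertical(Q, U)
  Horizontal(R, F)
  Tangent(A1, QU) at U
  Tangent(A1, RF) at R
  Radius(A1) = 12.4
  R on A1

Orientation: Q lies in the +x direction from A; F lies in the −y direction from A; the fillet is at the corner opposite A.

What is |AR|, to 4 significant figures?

43.73

The virtual corner opposite A is at (39.90, -34.00). A1 meets QU tangentially, so WU is at right angles to QU and since A1 is tangent to RF there, WR ⟂ RF, with radius 12.4, so the center W sits 12.4 in from both sides at W = (27.50, -21.60). That places the tangent points at U = (39.90, -21.60) on QU and R = (27.50, -34.00) on RF. Then |AR| = |R − A| = 43.73.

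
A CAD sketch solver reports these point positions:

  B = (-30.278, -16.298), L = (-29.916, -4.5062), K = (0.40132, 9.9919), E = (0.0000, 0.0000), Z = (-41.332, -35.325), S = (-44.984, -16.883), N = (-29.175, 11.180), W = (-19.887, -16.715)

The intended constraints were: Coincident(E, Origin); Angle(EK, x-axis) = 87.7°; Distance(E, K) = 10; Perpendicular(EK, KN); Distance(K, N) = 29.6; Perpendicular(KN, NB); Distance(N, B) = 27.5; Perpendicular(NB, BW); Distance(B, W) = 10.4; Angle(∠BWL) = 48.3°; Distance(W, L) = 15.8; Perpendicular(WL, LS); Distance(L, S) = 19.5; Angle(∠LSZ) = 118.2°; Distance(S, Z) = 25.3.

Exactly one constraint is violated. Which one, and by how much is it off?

Distance(S, Z) = 25.3 — off by 6.50.

E = (0.00, 0.00) ✓; EK at 87.70° ✓; |EK| = 10.00 ✓; ∠(EK, KN) = 90.00° ✓; |KN| = 29.60 ✓; ∠(KN, NB) = 90.00° ✓; |NB| = 27.50 ✓; ∠(NB, BW) = 90.00° ✓; |BW| = 10.40 ✓; ∠BWL = 48.30° ✓; |WL| = 15.80 ✓; ∠(WL, LS) = 90.00° ✓; |LS| = 19.50 ✓; ∠LSZ = 118.2° ✓; |SZ| = 18.80 ✗.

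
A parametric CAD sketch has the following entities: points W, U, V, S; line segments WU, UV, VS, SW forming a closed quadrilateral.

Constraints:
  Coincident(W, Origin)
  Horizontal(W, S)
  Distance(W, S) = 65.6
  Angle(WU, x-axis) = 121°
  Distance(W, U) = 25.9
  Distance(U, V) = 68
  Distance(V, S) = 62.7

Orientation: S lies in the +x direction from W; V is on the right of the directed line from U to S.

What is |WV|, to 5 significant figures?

42.260

Checks: |UV| = 68.00 ✓; |VS| = 62.70 ✓.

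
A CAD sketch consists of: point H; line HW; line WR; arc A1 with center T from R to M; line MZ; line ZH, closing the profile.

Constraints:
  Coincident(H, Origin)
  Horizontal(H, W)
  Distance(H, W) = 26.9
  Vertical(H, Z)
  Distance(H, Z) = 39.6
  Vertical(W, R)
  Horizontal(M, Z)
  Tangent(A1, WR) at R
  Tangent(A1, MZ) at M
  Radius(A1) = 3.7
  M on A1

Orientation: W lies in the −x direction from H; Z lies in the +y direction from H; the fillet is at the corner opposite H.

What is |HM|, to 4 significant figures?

45.90

The virtual corner opposite H is at (-26.90, 39.60). The tangent condition forces TR to be normal to WR and tangency of A1 to MZ means the radius TM is perpendicular to MZ, with radius 3.7, so the center T sits 3.7 in from both sides at T = (-23.20, 35.90). That places the tangent points at R = (-26.90, 35.90) on WR and M = (-23.20, 39.60) on MZ. Then |HM| = |M − H| = 45.90.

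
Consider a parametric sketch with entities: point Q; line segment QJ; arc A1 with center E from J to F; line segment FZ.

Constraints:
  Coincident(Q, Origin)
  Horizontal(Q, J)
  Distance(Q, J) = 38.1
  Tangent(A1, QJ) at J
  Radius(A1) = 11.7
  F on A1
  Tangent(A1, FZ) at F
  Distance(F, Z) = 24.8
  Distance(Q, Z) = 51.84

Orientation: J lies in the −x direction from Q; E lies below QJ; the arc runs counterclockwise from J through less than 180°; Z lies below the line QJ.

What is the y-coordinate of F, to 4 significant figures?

-18.11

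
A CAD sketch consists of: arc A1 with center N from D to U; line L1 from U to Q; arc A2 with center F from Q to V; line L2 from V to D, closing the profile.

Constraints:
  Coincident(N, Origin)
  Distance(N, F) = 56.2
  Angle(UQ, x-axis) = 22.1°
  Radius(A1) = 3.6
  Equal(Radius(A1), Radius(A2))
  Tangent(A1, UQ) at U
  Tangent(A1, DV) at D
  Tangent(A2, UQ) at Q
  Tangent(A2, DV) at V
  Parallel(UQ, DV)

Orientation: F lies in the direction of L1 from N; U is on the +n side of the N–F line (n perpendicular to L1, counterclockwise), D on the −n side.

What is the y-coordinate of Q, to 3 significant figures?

24.5

The slot axis is L1's direction at 22.1°, so u = (cos 22.1°, sin 22.1°) = (0.927, 0.376) and n = (−sin 22.1°, cos 22.1°) = (-0.376, 0.927). N is at the origin and F lies 56.2 along u from N, so F = 56.2·u = (52.1, 21.1). Tangency of A1 to both parallel lines with radius 3.6 puts U and D at N ± 3.6·n: U = (-1.35, 3.34), D = (1.35, -3.34). Equal radii place Q and V the same way about F: Q = F + 3.6·n = (50.7, 24.5), V = F − 3.6·n = (53.4, 17.8). So Q.y = 24.5.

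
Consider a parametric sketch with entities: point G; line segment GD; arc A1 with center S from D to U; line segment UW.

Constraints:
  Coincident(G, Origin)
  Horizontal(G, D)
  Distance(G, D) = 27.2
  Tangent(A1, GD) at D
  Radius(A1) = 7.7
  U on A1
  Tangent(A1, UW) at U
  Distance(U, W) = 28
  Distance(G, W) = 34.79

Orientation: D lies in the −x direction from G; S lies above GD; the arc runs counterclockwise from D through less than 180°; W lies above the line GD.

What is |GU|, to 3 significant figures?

20.6

G is at the origin; GD is horizontal with |GD| = 27.2 and D on the −x side, so D = (-27.2, 0.00). Tangency of A1 to GD means the radius SD is perpendicular to GD, so S = D + (0, 7.7) = (-27.2, 7.70). Since SU ⟂ UW (tangency), |SW| = √(7.7² + 28.0²) = 29.0 regardless of where U sits on A1. So W lies on both circle(G, 34.79) and circle(S, 29.0); the above-GD intersection is W = (-12.2, 32.6). U is the foot of the tangent from W: U = (-19.8, 5.62).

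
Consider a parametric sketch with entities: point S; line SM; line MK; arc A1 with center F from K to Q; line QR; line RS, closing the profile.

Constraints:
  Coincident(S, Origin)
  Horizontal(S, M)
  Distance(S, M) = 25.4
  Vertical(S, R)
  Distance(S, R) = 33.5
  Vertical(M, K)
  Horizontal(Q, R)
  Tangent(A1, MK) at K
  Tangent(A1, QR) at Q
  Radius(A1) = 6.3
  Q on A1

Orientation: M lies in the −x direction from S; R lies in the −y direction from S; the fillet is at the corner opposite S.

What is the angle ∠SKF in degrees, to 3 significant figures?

47.0°

S is at the origin; SM is horizontal with |SM| = 25.4 and M on the −x side, so M = (-25.4, 0.00). SR is vertical with |SR| = 33.5 and R on the −y side, so R = (0.00, -33.5). The virtual corner opposite S is at (-25.4, -33.5). Since A1 is tangent to MK there, FK ⟂ MK and tangency of A1 to QR means the radius FQ is perpendicular to QR, with radius 6.3, so the center F sits 6.3 in from both sides at F = (-19.1, -27.2). That places the tangent points at K = (-25.4, -27.2) on MK and Q = (-19.1, -33.5) on QR. Then cos ∠SKF = KS·KF / (|KS||KF|), giving 47.0°.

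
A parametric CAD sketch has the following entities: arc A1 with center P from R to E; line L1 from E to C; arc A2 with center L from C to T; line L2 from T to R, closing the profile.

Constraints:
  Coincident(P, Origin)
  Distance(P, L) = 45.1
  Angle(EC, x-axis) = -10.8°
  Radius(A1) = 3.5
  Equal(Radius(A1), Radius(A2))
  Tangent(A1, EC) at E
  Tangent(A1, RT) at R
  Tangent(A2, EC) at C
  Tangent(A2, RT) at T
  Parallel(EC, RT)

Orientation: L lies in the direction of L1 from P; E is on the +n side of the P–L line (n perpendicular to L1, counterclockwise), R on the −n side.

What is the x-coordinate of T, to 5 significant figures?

43.645

The slot axis is L1's direction at -10.8°, so u = (cos -10.8°, sin -10.8°) = (0.98229, -0.18738) and n = (−sin -10.8°, cos -10.8°) = (0.18738, 0.98229). P is at the origin and L lies 45.1 along u from P, so L = 45.1·u = (44.301, -8.4509). Tangency of A1 to both parallel lines with radius 3.5 puts E and R at P ± 3.5·n: E = (0.65583, 3.4380), R = (-0.65583, -3.4380). Equal radii place C and T the same way about L: C = L + 3.5·n = (44.957, -5.0129), T = L − 3.5·n = (43.645, -11.889). So T.x = 43.645.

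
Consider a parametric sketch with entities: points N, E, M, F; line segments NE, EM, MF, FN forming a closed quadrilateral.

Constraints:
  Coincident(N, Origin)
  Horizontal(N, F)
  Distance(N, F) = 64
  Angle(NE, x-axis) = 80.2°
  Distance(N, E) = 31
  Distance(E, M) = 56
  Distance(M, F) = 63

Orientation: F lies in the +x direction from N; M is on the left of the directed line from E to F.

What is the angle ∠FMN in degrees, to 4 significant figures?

51.16°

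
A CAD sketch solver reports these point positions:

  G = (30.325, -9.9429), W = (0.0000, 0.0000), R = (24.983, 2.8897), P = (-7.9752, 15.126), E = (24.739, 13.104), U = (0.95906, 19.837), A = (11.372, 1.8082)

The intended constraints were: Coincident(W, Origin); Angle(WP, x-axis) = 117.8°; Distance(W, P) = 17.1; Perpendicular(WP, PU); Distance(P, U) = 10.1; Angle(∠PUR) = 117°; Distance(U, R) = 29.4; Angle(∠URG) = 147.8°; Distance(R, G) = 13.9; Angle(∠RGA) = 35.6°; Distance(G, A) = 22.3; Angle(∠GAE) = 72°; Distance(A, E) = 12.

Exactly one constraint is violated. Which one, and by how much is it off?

Distance(A, E) = 12 — off by 5.50.

W = (0.00, 0.00) ✓; WP at 117.8° ✓; |WP| = 17.10 ✓; ∠(WP, PU) = 90.00° ✓; |PU| = 10.10 ✓; ∠PUR = 117.0° ✓; |UR| = 29.40 ✓; ∠URG = 147.8° ✓; |RG| = 13.90 ✓; ∠RGA = 35.60° ✓; |GA| = 22.30 ✓; ∠GAE = 72.00° ✓; |AE| = 17.50 ✗.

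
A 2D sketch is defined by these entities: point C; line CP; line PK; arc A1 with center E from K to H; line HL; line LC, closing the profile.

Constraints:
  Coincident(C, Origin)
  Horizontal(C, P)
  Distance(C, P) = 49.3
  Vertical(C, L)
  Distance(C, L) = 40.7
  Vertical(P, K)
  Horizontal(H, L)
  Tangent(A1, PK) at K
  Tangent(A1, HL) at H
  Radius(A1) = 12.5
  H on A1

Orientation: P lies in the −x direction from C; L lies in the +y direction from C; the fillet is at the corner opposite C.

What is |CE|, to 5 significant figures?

46.362

C is at the origin; C and P share the same y with |CP| = 49.3 and P on the −x side, so P = (-49.300, 0.0000). CL is vertical with |CL| = 40.7 and L on the +y side, so L = (0.0000, 40.700). The virtual corner opposite C is at (-49.300, 40.700). Tangency of A1 to PK means the radius EK is perpendicular to PK and A1 meets HL tangentially, so EH is at right angles to HL, with radius 12.5, so the center E sits 12.5 in from both sides at E = (-36.800, 28.200). Then |CE| = |E − C| = 46.362.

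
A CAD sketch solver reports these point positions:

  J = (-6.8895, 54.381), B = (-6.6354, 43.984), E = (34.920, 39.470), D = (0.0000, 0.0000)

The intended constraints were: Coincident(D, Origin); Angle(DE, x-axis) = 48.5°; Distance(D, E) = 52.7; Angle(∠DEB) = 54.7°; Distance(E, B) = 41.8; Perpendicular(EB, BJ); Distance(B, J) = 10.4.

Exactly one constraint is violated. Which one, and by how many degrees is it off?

Perpendicular(EB, BJ) — off by 7.60°.

D = (0.00, 0.00) ✓; DE at 48.50° ✓; |DE| = 52.70 ✓; ∠DEB = 54.70° ✓; |EB| = 41.80 ✓; ∠(EB, BJ) = 82.40° ✗; |BJ| = 10.40 ✓.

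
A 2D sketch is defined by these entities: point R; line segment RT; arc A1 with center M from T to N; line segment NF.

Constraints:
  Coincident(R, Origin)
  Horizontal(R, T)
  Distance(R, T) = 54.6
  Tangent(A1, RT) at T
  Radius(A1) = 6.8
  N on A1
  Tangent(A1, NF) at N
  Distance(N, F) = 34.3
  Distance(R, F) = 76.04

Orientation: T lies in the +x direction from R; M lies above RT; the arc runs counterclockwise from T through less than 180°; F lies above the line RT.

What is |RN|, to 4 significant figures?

61.68

R is at the origin; RT is horizontal with |RT| = 54.6 and T on the +x side, so T = (54.60, 0.000). Since A1 is tangent to RT there, MT ⟂ RT, so M = T + (0, 6.8) = (54.60, 6.800). Since MN ⟂ NF (tangency), |MF| = √(6.8² + 34.3²) = 34.97 regardless of where N sits on A1. So F lies on both circle(R, 76.04) and circle(M, 34.97); the above-RT intersection is F = (64.45, 40.35). N is the foot of the tangent from F: N = (61.37, 6.190).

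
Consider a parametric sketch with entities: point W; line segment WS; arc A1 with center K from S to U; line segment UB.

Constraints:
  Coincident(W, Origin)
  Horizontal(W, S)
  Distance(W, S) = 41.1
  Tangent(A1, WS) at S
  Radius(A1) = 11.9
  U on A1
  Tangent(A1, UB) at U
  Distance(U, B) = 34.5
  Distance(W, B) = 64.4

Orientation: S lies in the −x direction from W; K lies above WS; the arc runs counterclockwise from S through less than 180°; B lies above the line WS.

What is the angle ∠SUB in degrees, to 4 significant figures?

124.4°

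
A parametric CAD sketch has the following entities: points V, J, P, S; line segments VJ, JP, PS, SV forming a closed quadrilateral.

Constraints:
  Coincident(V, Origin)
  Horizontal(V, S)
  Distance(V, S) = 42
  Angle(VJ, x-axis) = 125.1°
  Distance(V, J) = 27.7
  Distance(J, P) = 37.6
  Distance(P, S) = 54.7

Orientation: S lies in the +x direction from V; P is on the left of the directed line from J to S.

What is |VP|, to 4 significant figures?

48.31

V is at the origin; V and S share the same y with |VS| = 42.0 and S in +x, so S = (42.0, 0). VJ runs at 125.1° with |VJ| = 27.7, so J = (-15.93, 22.66). P is determined by |JP| = 37.6 and |PS| = 54.7 together: it lies at the intersection of circle(J, 37.6) and circle(S, 54.7). With |JS| = 62.20, the foot of the radical line on JS is 18.41 from J and the perpendicular offset is √(37.6² − 18.41²) = 32.78. Taking the left-of-JS solution: P = (13.16, 46.48).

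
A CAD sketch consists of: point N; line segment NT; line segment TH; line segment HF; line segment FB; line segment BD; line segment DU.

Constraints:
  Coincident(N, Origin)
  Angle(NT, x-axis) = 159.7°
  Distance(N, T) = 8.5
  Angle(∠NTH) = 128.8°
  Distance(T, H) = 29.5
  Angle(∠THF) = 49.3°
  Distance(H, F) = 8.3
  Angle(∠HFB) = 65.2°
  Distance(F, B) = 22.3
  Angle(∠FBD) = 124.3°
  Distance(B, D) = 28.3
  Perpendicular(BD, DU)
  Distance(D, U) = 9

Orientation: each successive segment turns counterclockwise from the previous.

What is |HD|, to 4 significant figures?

38.21

∠HFB = 65.2° gives FB at 96.40° from the x-axis; with |FB| = 22.3, B = (-27.90, 7.341). ∠FBD = 124.3° gives BD at 152.1° from the x-axis; with |BD| = 28.3, D = (-52.91, 20.58). Then |HD| = |D − H| = 38.21.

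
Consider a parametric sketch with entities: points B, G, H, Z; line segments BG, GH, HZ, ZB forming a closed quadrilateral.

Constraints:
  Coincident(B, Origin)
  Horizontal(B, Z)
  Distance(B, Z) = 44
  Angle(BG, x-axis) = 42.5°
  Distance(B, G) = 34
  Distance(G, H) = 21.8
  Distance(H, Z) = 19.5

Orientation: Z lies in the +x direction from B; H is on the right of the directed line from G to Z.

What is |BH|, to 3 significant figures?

24.6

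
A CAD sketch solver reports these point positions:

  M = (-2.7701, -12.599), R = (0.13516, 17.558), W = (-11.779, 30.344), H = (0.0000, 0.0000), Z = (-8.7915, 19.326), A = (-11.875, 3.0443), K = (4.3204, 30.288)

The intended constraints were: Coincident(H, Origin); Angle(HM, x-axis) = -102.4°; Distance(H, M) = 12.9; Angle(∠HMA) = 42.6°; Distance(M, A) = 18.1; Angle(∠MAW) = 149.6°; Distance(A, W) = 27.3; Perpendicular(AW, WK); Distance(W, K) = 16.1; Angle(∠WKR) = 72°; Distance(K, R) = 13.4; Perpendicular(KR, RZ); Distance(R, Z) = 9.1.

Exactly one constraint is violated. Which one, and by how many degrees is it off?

Perpendicular(KR, RZ) — off by 7.00°.

H = (0.00, 0.00) ✓; HM at -102.4° ✓; |HM| = 12.90 ✓; ∠HMA = 42.60° ✓; |MA| = 18.10 ✓; ∠MAW = 149.6° ✓; |AW| = 27.30 ✓; ∠(AW, WK) = 90.00° ✓; |WK| = 16.10 ✓; ∠WKR = 72.00° ✓; |KR| = 13.40 ✓; ∠(KR, RZ) = 83.00° ✗; |RZ| = 9.100 ✓.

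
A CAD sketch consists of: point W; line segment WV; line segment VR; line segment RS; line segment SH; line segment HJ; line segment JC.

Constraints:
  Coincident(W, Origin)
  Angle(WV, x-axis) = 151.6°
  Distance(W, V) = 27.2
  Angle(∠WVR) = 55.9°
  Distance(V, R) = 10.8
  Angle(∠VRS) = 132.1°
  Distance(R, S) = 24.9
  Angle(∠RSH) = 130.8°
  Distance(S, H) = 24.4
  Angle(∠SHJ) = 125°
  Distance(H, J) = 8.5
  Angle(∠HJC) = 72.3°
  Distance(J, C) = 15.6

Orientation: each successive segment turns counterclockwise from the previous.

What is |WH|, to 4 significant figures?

22.18

W is at the origin; WV runs at 151.6° with length 27.2, so V = (-23.93, 12.94). ∠WVR = 55.9° gives VR at -84.30° from the x-axis; with |VR| = 10.8, R = (-22.85, 2.190). ∠VRS = 132.1° gives RS at -36.40° from the x-axis; with |RS| = 24.9, S = (-2.812, -12.59). ∠RSH = 130.8° gives SH at 12.80° from the x-axis; with |SH| = 24.4, H = (20.98, -7.180). Then |WH| = |H − W| = 22.18.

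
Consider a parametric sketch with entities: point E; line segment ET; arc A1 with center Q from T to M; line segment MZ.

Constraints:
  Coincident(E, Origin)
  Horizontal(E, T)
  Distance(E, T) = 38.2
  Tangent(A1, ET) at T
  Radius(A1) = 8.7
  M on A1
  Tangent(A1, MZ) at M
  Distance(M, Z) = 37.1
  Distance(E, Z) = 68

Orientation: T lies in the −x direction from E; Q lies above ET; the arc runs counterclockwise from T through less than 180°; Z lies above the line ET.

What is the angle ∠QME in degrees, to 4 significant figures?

122.8°

E is at the origin; ET is horizontal with |ET| = 38.2 and T on the −x side, so T = (-38.20, 0.000). Tangency of A1 to ET means the radius QT is perpendicular to ET, so Q = T + (0, 8.7) = (-38.20, 8.700). Since QM ⟂ MZ (tangency), |QZ| = √(8.7² + 37.1²) = 38.11 regardless of where M sits on A1. So Z lies on both circle(E, 68.0) and circle(Q, 38.11); the above-ET intersection is Z = (-51.49, 44.41). M is the foot of the tangent from Z: M = (-30.95, 13.52).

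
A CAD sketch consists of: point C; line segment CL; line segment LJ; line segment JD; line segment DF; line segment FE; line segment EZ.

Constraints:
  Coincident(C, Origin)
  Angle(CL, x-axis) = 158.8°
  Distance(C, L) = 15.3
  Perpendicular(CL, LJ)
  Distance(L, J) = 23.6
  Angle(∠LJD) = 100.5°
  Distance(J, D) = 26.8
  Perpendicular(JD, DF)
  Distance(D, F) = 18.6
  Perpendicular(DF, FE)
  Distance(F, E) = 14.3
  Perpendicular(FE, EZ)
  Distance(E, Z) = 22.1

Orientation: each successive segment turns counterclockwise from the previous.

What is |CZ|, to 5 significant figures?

29.545

C is at the origin; CL runs at 158.8° with length 15.3, so L = (-14.265, 5.5329). CL ⟂ LJ, so LJ runs at -111.20°; with |LJ| = 23.6, J = (-22.799, -16.470). ∠LJD = 100.5° gives JD at -31.700° from the x-axis; with |JD| = 26.8, D = (0.0028437, -30.553). The perpendicularity gives DF at right angles to JD, so DF runs at 58.300°; with |DF| = 18.6, F = (9.7766, -14.728). The perpendicularity gives FE at right angles to DF, so FE runs at 148.30°; with |FE| = 14.3, E = (-2.3900, -7.2133). The perpendicularity gives EZ at right angles to FE, so EZ runs at -121.70°; with |EZ| = 22.1, Z = (-14.003, -26.016). Then |CZ| = |Z − C| = 29.545.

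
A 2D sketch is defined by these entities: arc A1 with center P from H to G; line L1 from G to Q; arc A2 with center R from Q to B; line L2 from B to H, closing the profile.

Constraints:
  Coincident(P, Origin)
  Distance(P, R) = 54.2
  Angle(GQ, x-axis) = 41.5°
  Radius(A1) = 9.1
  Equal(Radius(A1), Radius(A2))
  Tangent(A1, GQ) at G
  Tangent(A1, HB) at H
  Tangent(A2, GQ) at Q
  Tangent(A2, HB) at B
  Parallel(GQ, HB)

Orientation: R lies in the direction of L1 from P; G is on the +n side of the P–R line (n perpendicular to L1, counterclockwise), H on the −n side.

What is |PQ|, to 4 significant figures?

54.96

Tangency of A1 to both parallel lines with radius 9.1 puts G and H at P ± 9.1·n: G = (-6.030, 6.815), H = (6.030, -6.815). Equal radii place Q and B the same way about R: Q = R + 9.1·n = (34.56, 42.73), B = R − 9.1·n = (46.62, 29.10). Then |PQ| = |Q − P| = 54.96.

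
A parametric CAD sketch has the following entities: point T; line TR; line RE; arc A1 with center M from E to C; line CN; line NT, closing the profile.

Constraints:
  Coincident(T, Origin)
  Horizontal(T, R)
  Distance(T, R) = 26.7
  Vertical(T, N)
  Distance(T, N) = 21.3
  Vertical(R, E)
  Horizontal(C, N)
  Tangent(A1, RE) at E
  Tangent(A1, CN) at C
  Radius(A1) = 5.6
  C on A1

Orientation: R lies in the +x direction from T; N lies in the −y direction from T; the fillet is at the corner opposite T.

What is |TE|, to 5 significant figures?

30.974

The virtual corner opposite T is at (26.700, -21.300). Since A1 is tangent to RE there, ME ⟂ RE and the tangent condition forces MC to be normal to CN, with radius 5.6, so the center M sits 5.6 in from both sides at M = (21.100, -15.700). That places the tangent points at E = (26.700, -15.700) on RE and C = (21.100, -21.300) on CN. Then |TE| = |E − T| = 30.974.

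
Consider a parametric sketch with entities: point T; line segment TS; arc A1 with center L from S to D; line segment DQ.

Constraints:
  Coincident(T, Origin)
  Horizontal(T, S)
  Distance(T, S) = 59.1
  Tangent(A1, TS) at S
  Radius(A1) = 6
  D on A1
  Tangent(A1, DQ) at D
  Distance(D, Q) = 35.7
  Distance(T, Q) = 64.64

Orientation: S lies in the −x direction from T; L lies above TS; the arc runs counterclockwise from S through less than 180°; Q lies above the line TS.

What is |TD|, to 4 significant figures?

53.40

T is at the origin; T and S share the same y with |TS| = 59.1 and S on the −x side, so S = (-59.10, 0.000). Tangency of A1 to TS means the radius LS is perpendicular to TS, so L = S + (0, 6) = (-59.10, 6.000). Since LD ⟂ DQ (tangency), |LQ| = √(6.0² + 35.7²) = 36.20 regardless of where D sits on A1. So Q lies on both circle(T, 64.64) and circle(L, 36.20); the above-TS intersection is Q = (-49.95, 41.03). D is the foot of the tangent from Q: D = (-53.12, 5.467).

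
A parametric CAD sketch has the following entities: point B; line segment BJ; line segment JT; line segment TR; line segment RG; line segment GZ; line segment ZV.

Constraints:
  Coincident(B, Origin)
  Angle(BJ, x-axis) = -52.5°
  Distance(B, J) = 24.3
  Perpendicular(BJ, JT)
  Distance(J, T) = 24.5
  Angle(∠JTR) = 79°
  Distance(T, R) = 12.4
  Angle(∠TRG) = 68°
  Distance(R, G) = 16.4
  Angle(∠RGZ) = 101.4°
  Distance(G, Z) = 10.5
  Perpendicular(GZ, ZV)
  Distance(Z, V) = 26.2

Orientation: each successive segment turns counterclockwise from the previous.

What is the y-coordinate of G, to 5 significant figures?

-11.607

B is at the origin; BJ runs at -52.5° with length 24.3, so J = (14.793, -19.278). BJ ⟂ JT, so JT runs at 37.500°; with |JT| = 24.5, T = (34.230, -4.3638). ∠JTR = 79.0° gives TR at 138.50° from the x-axis; with |TR| = 12.4, R = (24.943, 3.8527). ∠TRG = 68.0° gives RG at -109.50° from the x-axis; with |RG| = 16.4, G = (19.469, -11.607). So G.y = -11.607.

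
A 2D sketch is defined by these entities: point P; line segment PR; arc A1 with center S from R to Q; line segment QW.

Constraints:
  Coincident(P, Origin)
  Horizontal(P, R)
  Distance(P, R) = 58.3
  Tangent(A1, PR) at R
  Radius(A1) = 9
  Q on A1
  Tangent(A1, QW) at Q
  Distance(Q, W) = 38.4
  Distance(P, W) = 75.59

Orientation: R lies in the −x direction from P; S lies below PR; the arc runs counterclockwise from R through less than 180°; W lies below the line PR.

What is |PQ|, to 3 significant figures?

68.0

Checks: |SQ| = 9.000 ✓; ∠(SQ, QW) = 90.00° ✓; |QW| = 38.40 ✓; |PW| = 75.59 ✓.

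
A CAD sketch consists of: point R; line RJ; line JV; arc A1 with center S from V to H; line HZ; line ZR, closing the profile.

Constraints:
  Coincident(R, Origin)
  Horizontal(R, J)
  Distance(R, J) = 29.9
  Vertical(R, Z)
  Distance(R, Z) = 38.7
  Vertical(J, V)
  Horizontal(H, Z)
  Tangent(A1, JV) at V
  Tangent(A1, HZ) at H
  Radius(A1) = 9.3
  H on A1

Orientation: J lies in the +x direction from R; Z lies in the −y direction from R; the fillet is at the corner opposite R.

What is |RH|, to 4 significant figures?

43.84

The virtual corner opposite R is at (29.90, -38.70). Since A1 is tangent to JV there, SV ⟂ JV and tangency of A1 to HZ means the radius SH is perpendicular to HZ, with radius 9.3, so the center S sits 9.3 in from both sides at S = (20.60, -29.40). That places the tangent points at V = (29.90, -29.40) on JV and H = (20.60, -38.70) on HZ. Then |RH| = |H − R| = 43.84.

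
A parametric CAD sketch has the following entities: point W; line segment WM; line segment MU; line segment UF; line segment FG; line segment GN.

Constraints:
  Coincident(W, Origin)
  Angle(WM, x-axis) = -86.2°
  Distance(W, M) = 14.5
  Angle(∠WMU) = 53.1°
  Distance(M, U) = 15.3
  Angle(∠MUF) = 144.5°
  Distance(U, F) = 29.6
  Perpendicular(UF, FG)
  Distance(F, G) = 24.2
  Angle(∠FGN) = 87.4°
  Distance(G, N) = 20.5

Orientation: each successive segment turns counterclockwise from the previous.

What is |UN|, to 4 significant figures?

24.99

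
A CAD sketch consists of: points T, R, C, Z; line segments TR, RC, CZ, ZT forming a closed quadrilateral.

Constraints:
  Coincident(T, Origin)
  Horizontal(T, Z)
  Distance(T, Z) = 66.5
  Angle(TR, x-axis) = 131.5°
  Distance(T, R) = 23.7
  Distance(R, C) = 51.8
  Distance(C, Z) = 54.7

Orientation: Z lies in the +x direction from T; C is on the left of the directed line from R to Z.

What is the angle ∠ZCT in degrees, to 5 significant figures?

77.687°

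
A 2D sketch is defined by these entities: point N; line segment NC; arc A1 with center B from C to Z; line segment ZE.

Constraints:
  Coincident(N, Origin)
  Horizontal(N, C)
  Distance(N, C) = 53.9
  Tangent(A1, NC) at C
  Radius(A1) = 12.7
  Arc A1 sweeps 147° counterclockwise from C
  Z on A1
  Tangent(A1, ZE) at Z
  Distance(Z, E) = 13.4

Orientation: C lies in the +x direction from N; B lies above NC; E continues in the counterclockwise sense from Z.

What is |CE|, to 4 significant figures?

30.95

N is at the origin; N and C share the same y with |NC| = 53.9 and C on the +x side, so C = (53.90, 0.000). A1 meets NC tangentially, so BC is at right angles to NC, so B = C + (0, 12.7) = (53.90, 12.70). On A1, C sits at bearing -90° from B; a 147° counterclockwise sweep puts Z at bearing 57°, so Z = B + 12.7·(cos 57°, sin 57°) = (60.82, 23.35). The tangent condition forces BZ to be normal to ZE, so ZE runs along (−sin 57°, cos 57°); with |ZE| = 13.4, E = (49.58, 30.65). Then |CE| = |E − C| = 30.95.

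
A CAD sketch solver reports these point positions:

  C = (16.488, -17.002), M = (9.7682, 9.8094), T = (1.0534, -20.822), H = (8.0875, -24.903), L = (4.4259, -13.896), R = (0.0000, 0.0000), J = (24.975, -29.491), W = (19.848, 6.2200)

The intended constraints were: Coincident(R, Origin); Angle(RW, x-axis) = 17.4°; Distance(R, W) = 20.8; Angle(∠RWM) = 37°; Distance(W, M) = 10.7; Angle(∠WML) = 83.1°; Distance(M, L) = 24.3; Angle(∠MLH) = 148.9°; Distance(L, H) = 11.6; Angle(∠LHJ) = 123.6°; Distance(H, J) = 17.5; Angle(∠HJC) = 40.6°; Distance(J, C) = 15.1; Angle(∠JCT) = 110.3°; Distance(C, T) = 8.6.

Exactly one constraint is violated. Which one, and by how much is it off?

Distance(C, T) = 8.6 — off by 7.30.

R = (0.00, 0.00) ✓; RW at 17.40° ✓; |RW| = 20.80 ✓; ∠RWM = 37.00° ✓; |WM| = 10.70 ✓; ∠WML = 83.10° ✓; |ML| = 24.30 ✓; ∠MLH = 148.9° ✓; |LH| = 11.60 ✓; ∠LHJ = 123.6° ✓; |HJ| = 17.50 ✓; ∠HJC = 40.60° ✓; |JC| = 15.10 ✓; ∠JCT = 110.3° ✓; |CT| = 15.90 ✗.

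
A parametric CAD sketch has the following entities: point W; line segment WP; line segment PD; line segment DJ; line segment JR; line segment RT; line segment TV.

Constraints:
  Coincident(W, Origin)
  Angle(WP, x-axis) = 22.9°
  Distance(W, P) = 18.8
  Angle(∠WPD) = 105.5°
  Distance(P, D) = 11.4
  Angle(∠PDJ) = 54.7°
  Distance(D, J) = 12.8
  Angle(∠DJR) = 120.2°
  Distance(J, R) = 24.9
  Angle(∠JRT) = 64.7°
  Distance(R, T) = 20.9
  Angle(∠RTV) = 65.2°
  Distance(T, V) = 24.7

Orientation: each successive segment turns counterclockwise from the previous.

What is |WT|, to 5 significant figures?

28.390

∠DJR = 120.2° gives JR at -77.500° from the x-axis; with |JR| = 24.9, R = (11.832, -14.370). ∠JRT = 64.7° gives RT at 37.800° from the x-axis; with |RT| = 20.9, T = (28.347, -1.5599). Then |WT| = |T − W| = 28.390.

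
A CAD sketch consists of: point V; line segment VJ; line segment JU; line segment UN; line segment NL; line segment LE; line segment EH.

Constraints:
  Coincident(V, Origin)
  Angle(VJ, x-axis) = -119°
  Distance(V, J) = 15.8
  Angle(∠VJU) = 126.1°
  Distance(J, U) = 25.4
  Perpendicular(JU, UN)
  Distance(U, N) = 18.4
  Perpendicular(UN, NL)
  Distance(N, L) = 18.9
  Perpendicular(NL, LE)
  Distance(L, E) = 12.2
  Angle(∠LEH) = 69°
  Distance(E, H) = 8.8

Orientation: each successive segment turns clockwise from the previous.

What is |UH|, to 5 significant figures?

14.200

V is at the origin; VJ runs at -119.0° with length 15.8, so J = (-7.6600, -13.819). ∠VJU = 126.1° gives JU at -172.90° from the x-axis; with |JU| = 25.4, U = (-32.865, -16.958). The perpendicularity gives UN at right angles to JU, so UN runs at 97.100°; with |UN| = 18.4, N = (-35.139, 1.3004). The perpendicularity gives NL at right angles to UN, so NL runs at 7.1000°; with |NL| = 18.9, L = (-16.384, 3.6365). NL ⟂ LE, so LE runs at -82.900°; with |LE| = 12.2, E = (-14.876, -8.4699). ∠LEH = 69.0° gives EH at 166.10° from the x-axis; with |EH| = 8.8, H = (-23.419, -6.3559). Then |UH| = |H − U| = 14.200.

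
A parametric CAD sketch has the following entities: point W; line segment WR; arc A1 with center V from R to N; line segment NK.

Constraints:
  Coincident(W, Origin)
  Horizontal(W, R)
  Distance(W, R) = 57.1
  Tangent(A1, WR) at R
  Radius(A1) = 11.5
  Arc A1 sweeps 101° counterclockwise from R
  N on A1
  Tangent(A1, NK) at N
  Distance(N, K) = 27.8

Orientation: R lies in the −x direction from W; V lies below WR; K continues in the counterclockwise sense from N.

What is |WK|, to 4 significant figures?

75.23

W is at the origin; W and R share the same y with |WR| = 57.1 and R on the −x side, so R = (-57.10, 0.000). Tangency of A1 to WR means the radius VR is perpendicular to WR, so V = R + (0, -11.5) = (-57.10, -11.50). On A1, R sits at bearing 90° from V; a 101° counterclockwise sweep puts N at bearing 191°, so N = V + 11.5·(cos 191°, sin 191°) = (-68.39, -13.69). A1 meets NK tangentially, so VN is at right angles to NK, so NK runs along (−sin 191°, cos 191°); with |NK| = 27.8, K = (-63.08, -40.98). Then |WK| = |K − W| = 75.23.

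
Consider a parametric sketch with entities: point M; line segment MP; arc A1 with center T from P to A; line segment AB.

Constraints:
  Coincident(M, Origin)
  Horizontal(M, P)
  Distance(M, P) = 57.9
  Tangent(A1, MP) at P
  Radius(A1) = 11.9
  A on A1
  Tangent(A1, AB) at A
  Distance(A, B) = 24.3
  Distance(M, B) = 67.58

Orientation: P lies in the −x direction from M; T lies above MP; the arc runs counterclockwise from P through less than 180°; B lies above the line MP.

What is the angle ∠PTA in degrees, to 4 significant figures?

110.6°

M is at the origin; MP is horizontal with |MP| = 57.9 and P on the −x side, so P = (-57.90, 0.000). A1 meets MP tangentially, so TP is at right angles to MP, so T = P + (0, 11.9) = (-57.90, 11.90). Since TA ⟂ AB (tangency), |TB| = √(11.9² + 24.3²) = 27.06 regardless of where A sits on A1. So B lies on both circle(M, 67.58) and circle(T, 27.06); the above-MP intersection is B = (-55.31, 38.83). A is the foot of the tangent from B: A = (-46.76, 16.09).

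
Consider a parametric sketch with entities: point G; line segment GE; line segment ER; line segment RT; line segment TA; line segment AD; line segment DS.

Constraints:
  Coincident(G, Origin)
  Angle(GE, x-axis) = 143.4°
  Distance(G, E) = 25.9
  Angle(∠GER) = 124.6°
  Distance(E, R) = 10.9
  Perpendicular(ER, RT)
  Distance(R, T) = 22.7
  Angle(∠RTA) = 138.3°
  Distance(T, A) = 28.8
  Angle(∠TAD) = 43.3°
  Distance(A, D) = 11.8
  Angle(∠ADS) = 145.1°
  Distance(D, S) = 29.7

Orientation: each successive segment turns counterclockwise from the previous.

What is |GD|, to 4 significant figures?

12.66

∠RTA = 138.3° gives TA at -29.50° from the x-axis; with |TA| = 28.8, A = (1.270, -23.74). ∠TAD = 43.3° gives AD at 107.2° from the x-axis; with |AD| = 11.8, D = (-2.219, -12.47). Then |GD| = |D − G| = 12.66.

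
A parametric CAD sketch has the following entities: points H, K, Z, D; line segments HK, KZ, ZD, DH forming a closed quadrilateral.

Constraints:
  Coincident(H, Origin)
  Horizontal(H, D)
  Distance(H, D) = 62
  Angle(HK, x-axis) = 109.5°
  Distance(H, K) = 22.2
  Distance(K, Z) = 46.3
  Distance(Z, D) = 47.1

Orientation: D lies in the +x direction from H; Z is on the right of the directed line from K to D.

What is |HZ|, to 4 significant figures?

25.38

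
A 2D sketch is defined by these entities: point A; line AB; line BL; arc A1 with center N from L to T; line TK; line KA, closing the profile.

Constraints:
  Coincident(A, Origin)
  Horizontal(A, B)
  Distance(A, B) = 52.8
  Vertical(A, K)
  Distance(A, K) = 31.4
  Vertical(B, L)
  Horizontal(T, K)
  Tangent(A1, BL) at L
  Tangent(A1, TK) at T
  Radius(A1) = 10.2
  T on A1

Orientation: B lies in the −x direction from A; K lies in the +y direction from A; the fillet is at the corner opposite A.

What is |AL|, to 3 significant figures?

56.9

The virtual corner opposite A is at (-52.8, 31.4). Tangency of A1 to BL means the radius NL is perpendicular to BL and since A1 is tangent to TK there, NT ⟂ TK, with radius 10.2, so the center N sits 10.2 in from both sides at N = (-42.6, 21.2). That places the tangent points at L = (-52.8, 21.2) on BL and T = (-42.6, 31.4) on TK. Then |AL| = |L − A| = 56.9.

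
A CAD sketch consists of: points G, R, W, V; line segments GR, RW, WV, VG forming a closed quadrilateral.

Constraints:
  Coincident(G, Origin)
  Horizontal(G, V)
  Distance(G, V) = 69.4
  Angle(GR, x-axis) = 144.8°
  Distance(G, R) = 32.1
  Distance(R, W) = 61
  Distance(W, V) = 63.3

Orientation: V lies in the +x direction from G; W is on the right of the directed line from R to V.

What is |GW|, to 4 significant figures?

31.12

Checks: |RW| = 61.00 ✓; |WV| = 63.30 ✓.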